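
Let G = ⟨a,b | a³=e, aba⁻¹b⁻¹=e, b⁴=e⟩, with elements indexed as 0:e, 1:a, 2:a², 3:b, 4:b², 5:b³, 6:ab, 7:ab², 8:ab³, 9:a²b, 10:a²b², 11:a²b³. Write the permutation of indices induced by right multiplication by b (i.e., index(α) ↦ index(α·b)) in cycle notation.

(0 3 4 5)(1 6 7 8)(2 9 10 11)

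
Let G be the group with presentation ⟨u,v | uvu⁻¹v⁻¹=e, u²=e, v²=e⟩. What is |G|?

Enumerate words in the generators, reducing via the relations: the distinct elements are
  {e, u, v, uv}.
No further products give new elements, so |G| = 4.

Answer: 4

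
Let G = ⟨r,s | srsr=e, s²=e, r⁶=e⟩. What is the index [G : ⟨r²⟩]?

First find ord(r²) by computing successive powers:
  (r²)¹ = r², (r²)² = r⁴, (r²)³ = e.
So |⟨r²⟩| = ord(r²) = 3. With |G| = 12, by Lagrange [G : ⟨r²⟩] = 12/3 = 4.

Answer: 4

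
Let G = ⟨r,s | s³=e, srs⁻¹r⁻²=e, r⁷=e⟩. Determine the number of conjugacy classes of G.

The conjugacy classes (representative and size) are:
  [e] (size 1), [r²] (size 3), [r⁵] (size 3), [s] (size 7), [s²] (size 7).
Class equation: 1 + 3 + 3 + 7 + 7 = 21 = |G|. So G has 5 conjugacy classes.

Answer: 5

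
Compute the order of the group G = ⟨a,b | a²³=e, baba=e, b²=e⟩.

Enumerate words in the generators, reducing via the relations: the distinct elements are
  {a, b, e, ab, a², a³, a⁴, a⁵, a⁶, a⁷, a⁸, a⁹, a²b, a²², a²¹, a²⁰, a³b, a¹², a¹³, a¹¹, a¹⁰, a¹⁴, a¹⁵, a¹⁶, a¹⁷, a¹⁸, a¹⁹, a⁴b, a⁵b, a⁶b, a⁷b, a⁸b, a⁹b, a²²b, a²¹b, a²⁰b, a¹²b, a¹³b, a¹¹b, a¹⁰b, a¹⁴b, a¹⁵b, a¹⁶b, a¹⁷b, a¹⁸b, a¹⁹b}.
No further products give new elements, so |G| = 46.

Answer: 46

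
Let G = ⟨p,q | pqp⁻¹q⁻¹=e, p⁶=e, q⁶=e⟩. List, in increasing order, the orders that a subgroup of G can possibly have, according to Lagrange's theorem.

|G| = 36 = 2² · 3². By Lagrange's theorem the order of any subgroup divides 36; the divisors of 36 are 1, 2, 3, 4, 6, 9, 12, 18, 36.

Answer: 1, 2, 3, 4, 6, 9, 12, 18, 36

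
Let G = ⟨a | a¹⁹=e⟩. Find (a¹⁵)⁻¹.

The order of (a¹⁵) is 19 (smallest k with (a¹⁵)ᵏ = e), so (a¹⁵)⁻¹ = (a¹⁵)¹⁸ = a⁴.
Check: (a¹⁵) · (a⁴) → (a¹⁵) · a⁴ = e, giving e as required.

Answer: a⁴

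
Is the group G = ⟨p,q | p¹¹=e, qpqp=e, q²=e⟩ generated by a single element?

Every cyclic group is abelian. But p·q = pq while q·p = p¹⁰q, so p·q ≠ q·p and G is not abelian. Hence G is not cyclic.

Answer: No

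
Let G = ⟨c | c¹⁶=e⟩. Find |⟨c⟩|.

|⟨c⟩| equals the order of c. Compute successive powers until reaching e:
  c¹ = c, c² = c², c³ = c³, c⁴ = c⁴, c⁵ = c⁵, c⁶ = c⁶, c⁷ = c⁷, c⁸ = c⁸, c⁹ = c⁹, c¹⁰ = c¹⁰, c¹¹ = c¹¹, c¹² = c¹², c¹³ = c¹³, c¹⁴ = c¹⁴, c¹⁵ = c¹⁵, c¹⁶ = e.
The smallest positive k with cᵏ = e is 16, so |⟨c⟩| = 16.

Answer: 16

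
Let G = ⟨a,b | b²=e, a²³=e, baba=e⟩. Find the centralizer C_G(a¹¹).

⟨a¹¹⟩ ⊆ C_G(a¹¹) since powers of a¹¹ commute with a¹¹; so |C_G(a¹¹)| ≥ |⟨a¹¹⟩| = 23.
By orbit–stabilizer, |C_G(a¹¹)| = |G| / |conj. class of a¹¹| = 46 / 2 = 23.
The 23 elements commuting with a¹¹ are {e, a, a², a³, a⁴, a⁵, a⁶, a⁷, a⁸, a⁹, a¹⁰, a¹¹, a¹², a¹³, a¹⁴, a¹⁵, a¹⁶, a¹⁷, a¹⁸, a¹⁹, a²⁰, a²¹, a²²}.

Answer: {e, a, a², a³, a⁴, a⁵, a⁶, a⁷, a⁸, a⁹, a¹⁰, a¹¹, a¹², a¹³, a¹⁴, a¹⁵, a¹⁶, a¹⁷, a¹⁸, a¹⁹, a²⁰, a²¹, a²²}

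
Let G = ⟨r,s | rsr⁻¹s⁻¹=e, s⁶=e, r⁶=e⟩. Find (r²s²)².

Compute successive powers of (r²s²), reducing at each step:
  (r²s²)²: (r²s²) · r² = r⁴s²;   (r⁴s²) · s² = r⁴s⁴

Answer: r⁴s⁴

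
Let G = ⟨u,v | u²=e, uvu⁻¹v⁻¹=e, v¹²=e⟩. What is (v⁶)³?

Compute successive powers of (v⁶), reducing at each step:
  (v⁶)²: (v⁶) · v⁶ = e
  (v⁶)³: e · v⁶ = v⁶

Answer: v⁶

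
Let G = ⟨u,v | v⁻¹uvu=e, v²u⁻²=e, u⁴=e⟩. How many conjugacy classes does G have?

The conjugacy classes (representative and size) are:
  [e] (size 1), [u³] (size 2), [u²] (size 1), [v⁻¹] (size 2), [uv⁻¹] (size 2).
Class equation: 1 + 2 + 1 + 2 + 2 = 8 = |G|. So G has 5 conjugacy classes.

Answer: 5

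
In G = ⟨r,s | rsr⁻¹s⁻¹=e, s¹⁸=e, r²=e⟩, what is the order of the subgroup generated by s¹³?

|⟨s¹³⟩| equals the order of s¹³. Compute successive powers until reaching e:
  (s¹³)¹ = s¹³, (s¹³)² = s⁸, (s¹³)³ = s³, (s¹³)⁴ = s¹⁶, (s¹³)⁵ = s¹¹, (s¹³)⁶ = s⁶, (s¹³)⁷ = s, (s¹³)⁸ = s¹⁴, (s¹³)⁹ = s⁹, (s¹³)¹⁰ = s⁴, (s¹³)¹¹ = s¹⁷, (s¹³)¹² = s¹², (s¹³)¹³ = s⁷, (s¹³)¹⁴ = s², (s¹³)¹⁵ = s¹⁵, (s¹³)¹⁶ = s¹⁰, (s¹³)¹⁷ = s⁵, (s¹³)¹⁸ = e.
The smallest positive k with (s¹³)ᵏ = e is 18, so |⟨s¹³⟩| = 18.

Answer: 18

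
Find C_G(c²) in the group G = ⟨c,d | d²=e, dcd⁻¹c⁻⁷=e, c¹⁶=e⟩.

⟨c²⟩ ⊆ C_G(c²) since powers of c² commute with c²; so |C_G(c²)| ≥ |⟨c²⟩| = 8.
By orbit–stabilizer, |C_G(c²)| = |G| / |conj. class of c²| = 32 / 2 = 16.
The 16 elements commuting with c² are {e, c, c², c³, c⁴, c⁵, c⁶, c⁷, c⁸, c⁹, c¹⁰, c¹¹, c¹², c¹³, c¹⁴, c¹⁵}.

Answer: {e, c, c², c³, c⁴, c⁵, c⁶, c⁷, c⁸, c⁹, c¹⁰, c¹¹, c¹², c¹³, c¹⁴, c¹⁵}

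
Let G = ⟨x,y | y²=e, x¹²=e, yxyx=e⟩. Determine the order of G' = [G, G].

G' = [G, G] is generated by all commutators. The generator-pair commutators are: [x, y] = x².
The subgroup they normally generate is {e, x², x⁴, x⁶, x⁸, x¹⁰}, of order 6.
Check: |G/G'| = 24/6 = 4 is the order of the abelianisation.

Answer: 6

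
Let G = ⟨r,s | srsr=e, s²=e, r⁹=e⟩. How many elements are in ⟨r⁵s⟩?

|⟨r⁵s⟩| equals the order of r⁵s. Compute successive powers until reaching e:
  (r⁵s)¹ = r⁵s, (r⁵s)² = e.
The smallest positive k with (r⁵s)ᵏ = e is 2, so |⟨r⁵s⟩| = 2.

Answer: 2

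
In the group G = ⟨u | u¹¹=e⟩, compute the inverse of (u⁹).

The order of (u⁹) is 11 (smallest k with (u⁹)ᵏ = e), so (u⁹)⁻¹ = (u⁹)¹⁰ = u².
Check: (u⁹) · (u²) → (u⁹) · u² = e, giving e as required.

Answer: u²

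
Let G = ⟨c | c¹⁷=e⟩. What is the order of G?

G is generated by a single element, so G is cyclic. The relator gives c¹⁷ = e and no smaller power is forced to be e, so the 17 powers {c, e, c², c³, c⁴, c⁵, c⁶, c⁷, c⁸, c⁹, c¹², c¹³, c¹¹, c¹⁰, c¹⁴, c¹⁵, c¹⁶} are distinct. Hence |G| = 17.

Answer: 17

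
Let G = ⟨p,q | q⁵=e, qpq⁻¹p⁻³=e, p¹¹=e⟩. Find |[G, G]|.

G' = [G, G] is generated by all commutators. The generator-pair commutators are: [p, q] = p⁹.
The subgroup they normally generate is {e, p, p², p³, p⁴, p⁵, p⁶, p⁷, p⁸, p⁹, p¹⁰}, of order 11.
Check: |G/G'| = 55/11 = 5 is the order of the abelianisation.

Answer: 11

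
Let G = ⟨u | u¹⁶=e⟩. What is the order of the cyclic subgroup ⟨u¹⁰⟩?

|⟨u¹⁰⟩| equals the order of u¹⁰. Compute successive powers until reaching e:
  (u¹⁰)¹ = u¹⁰, (u¹⁰)² = u⁴, (u¹⁰)³ = u¹⁴, (u¹⁰)⁴ = u⁸, (u¹⁰)⁵ = u², (u¹⁰)⁶ = u¹², (u¹⁰)⁷ = u⁶, (u¹⁰)⁸ = e.
The smallest positive k with (u¹⁰)ᵏ = e is 8, so |⟨u¹⁰⟩| = 8.

Answer: 8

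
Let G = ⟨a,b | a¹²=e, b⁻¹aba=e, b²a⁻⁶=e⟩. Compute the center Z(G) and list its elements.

An element z ∈ Z(G) iff z commutes with every generator.
For example a⁶ is central: (a⁶)·a = a⁷ = a·(a⁶); (a⁶)·b = b⁻¹ = b·(a⁶).
Whereas a ∉ Z(G) since a·b = ab ≠ a⁵b⁻¹ = b·a.
Checking each of the 24 elements this way gives Z(G) = {e, a⁶}, of order 2.

Answer: {e, a⁶}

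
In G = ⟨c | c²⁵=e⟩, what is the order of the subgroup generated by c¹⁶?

|⟨c¹⁶⟩| equals the order of c¹⁶. Compute successive powers until reaching e:
  (c¹⁶)¹ = c¹⁶, (c¹⁶)² = c⁷, (c¹⁶)³ = c²³, (c¹⁶)⁴ = c¹⁴, (c¹⁶)⁵ = c⁵, (c¹⁶)⁶ = c²¹, (c¹⁶)⁷ = c¹², (c¹⁶)⁸ = c³, (c¹⁶)⁹ = c¹⁹, (c¹⁶)¹⁰ = c¹⁰, (c¹⁶)¹¹ = c, (c¹⁶)¹² = c¹⁷, (c¹⁶)¹³ = c⁸, (c¹⁶)¹⁴ = c²⁴, (c¹⁶)¹⁵ = c¹⁵, (c¹⁶)¹⁶ = c⁶, (c¹⁶)¹⁷ = c²², (c¹⁶)¹⁸ = c¹³, (c¹⁶)¹⁹ = c⁴, (c¹⁶)²⁰ = c²⁰, (c¹⁶)²¹ = c¹¹, (c¹⁶)²² = c², (c¹⁶)²³ = c¹⁸, (c¹⁶)²⁴ = c⁹, (c¹⁶)²⁵ = e.
The smallest positive k with (c¹⁶)ᵏ = e is 25, so |⟨c¹⁶⟩| = 25.

Answer: 25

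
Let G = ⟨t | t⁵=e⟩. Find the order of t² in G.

Compute successive powers until reaching e:
  (t²)¹ = t², (t²)² = t⁴, (t²)³ = t, (t²)⁴ = t³, (t²)⁵ = e.
The smallest positive k with (t²)ᵏ = e is 5.

Answer: 5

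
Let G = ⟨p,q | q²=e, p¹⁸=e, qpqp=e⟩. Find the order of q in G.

Compute successive powers until reaching e:
  q¹ = q, q² = e.
The smallest positive k with qᵏ = e is 2.

Answer: 2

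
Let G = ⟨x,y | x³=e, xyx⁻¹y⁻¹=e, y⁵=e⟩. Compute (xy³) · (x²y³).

Compute (xy³) · (x²y³) by multiplying left to right and reducing via the relations at each step:
  (xy³) · x² = y³
  (y³) · y³ = y

Answer: y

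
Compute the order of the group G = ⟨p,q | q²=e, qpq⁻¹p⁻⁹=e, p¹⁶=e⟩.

Enumerate words in the generators, reducing via the relations: the distinct elements are
  {e, p, q, pq, p², p³, p⁴, p⁵, p⁶, p⁷, p⁸, p⁹, p²q, p³q, p¹², p¹³, p¹¹, p¹⁰, p¹⁴, p¹⁵, p⁴q, p⁵q, p⁶q, p⁷q, p⁸q, p⁹q, p¹²q, p¹³q, p¹¹q, p¹⁰q, p¹⁴q, p¹⁵q}.
No further products give new elements, so |G| = 32.

Answer: 32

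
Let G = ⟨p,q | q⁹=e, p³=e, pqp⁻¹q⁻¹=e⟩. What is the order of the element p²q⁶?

Compute successive powers until reaching e:
  (p²q⁶)¹ = p²q⁶, (p²q⁶)² = pq³, (p²q⁶)³ = e.
The smallest positive k with (p²q⁶)ᵏ = e is 3.

Answer: 3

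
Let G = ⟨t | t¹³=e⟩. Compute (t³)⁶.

Compute successive powers of (t³), reducing at each step:
  (t³)²: (t³) · t³ = t⁶
  (t³)³: (t⁶) · t³ = t⁹
  (t³)⁴: (t⁹) · t³ = t¹²
  (t³)⁵: (t¹²) · t³ = t²
  (t³)⁶: (t²) · t³ = t⁵

Answer: t⁵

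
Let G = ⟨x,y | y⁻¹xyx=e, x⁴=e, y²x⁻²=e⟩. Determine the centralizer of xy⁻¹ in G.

⟨xy⁻¹⟩ ⊆ C_G(xy⁻¹) since powers of xy⁻¹ commute with xy⁻¹; so |C_G(xy⁻¹)| ≥ |⟨xy⁻¹⟩| = 4.
By orbit–stabilizer, |C_G(xy⁻¹)| = |G| / |conj. class of xy⁻¹| = 8 / 2 = 4.
The 4 elements commuting with xy⁻¹ are {e, x², xy, xy⁻¹}.

Answer: {e, x², xy, xy⁻¹}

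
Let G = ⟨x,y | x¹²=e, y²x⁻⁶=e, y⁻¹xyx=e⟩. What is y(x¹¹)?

Compute y · (x¹¹) by multiplying left to right and reducing via the relations at each step:
  y · x¹¹ = xy

Answer: xy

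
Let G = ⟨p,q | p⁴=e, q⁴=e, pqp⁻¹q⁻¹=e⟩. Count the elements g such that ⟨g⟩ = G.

⟨g⟩ = G would require ord(g) = |G| = 16, but the maximum element order in G is 4 < 16. So G is not cyclic and no single element generates it: the count is 0.

Answer: 0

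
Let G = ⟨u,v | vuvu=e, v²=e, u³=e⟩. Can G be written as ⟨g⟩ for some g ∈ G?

Every cyclic group is abelian. But u·v = uv while v·u = u²v, so u·v ≠ v·u and G is not abelian. Hence G is not cyclic.

Answer: No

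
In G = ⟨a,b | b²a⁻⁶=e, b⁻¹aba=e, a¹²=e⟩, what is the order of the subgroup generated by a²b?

|⟨a²b⟩| equals the order of a²b. Compute successive powers until reaching e:
  (a²b)¹ = a²b, (a²b)² = a⁶, (a²b)³ = a²b⁻¹, (a²b)⁴ = e.
The smallest positive k with (a²b)ᵏ = e is 4, so |⟨a²b⟩| = 4.

Answer: 4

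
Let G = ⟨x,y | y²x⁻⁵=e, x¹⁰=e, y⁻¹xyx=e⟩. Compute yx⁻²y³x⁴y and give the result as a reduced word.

Multiply left to right, reducing at each step:
  y · x⁻² = x²y
  (x²y) · y³ = x²
  (x²) · x⁴ = x⁶
  (x⁶) · y = xy⁻¹

Answer: xy⁻¹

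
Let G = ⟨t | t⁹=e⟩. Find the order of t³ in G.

Compute successive powers until reaching e:
  (t³)¹ = t³, (t³)² = t⁶, (t³)³ = e.
The smallest positive k with (t³)ᵏ = e is 3.

Answer: 3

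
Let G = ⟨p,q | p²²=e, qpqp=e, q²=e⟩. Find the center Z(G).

An element z ∈ Z(G) iff z commutes with every generator.
For example p¹¹ is central: (p¹¹)·p = p¹² = p·(p¹¹); (p¹¹)·q = p¹¹q = q·(p¹¹).
Whereas p ∉ Z(G) since p·q = pq ≠ p²¹q = q·p.
Checking each of the 44 elements this way gives Z(G) = {e, p¹¹}, of order 2.

Answer: {e, p¹¹}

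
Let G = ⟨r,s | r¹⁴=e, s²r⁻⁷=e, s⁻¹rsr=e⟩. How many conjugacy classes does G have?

The conjugacy classes (representative and size) are:
  [e] (size 1), [r¹³] (size 2), [r¹²] (size 2), [r¹¹] (size 2), [r⁴] (size 2), [r⁵] (size 2), [r⁸] (size 2), [r⁷] (size 1), [r⁵s⁻¹] (size 7), [r⁵s] (size 7).
Class equation: 1 + 2 + 2 + 2 + 2 + 2 + 2 + 1 + 7 + 7 = 28 = |G|. So G has 10 conjugacy classes.

Answer: 10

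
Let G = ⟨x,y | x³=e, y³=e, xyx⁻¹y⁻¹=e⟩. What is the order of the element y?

Compute successive powers until reaching e:
  y¹ = y, y² = y², y³ = e.
The smallest positive k with yᵏ = e is 3.

Answer: 3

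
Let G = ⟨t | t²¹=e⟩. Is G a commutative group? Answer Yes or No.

G has a single generator, so G is cyclic and hence abelian.

Answer: Yes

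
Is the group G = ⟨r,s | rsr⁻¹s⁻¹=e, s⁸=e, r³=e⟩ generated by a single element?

|G| = 24. The element rs has order 24 (its powers give 24 distinct elements), so ⟨rs⟩ = G and G is cyclic.

Answer: Yes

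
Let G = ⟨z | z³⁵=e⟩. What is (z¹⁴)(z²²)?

Compute (z¹⁴) · (z²²) by multiplying left to right and reducing via the relations at each step:
  (z¹⁴) · z²² = z

Answer: z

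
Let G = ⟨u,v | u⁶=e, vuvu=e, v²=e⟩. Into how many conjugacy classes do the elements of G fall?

The conjugacy classes (representative and size) are:
  [e] (size 1), [u⁵] (size 2), [u⁴] (size 2), [u³] (size 1), [v] (size 3), [u³v] (size 3).
Class equation: 1 + 2 + 2 + 1 + 3 + 3 = 12 = |G|. So G has 6 conjugacy classes.

Answer: 6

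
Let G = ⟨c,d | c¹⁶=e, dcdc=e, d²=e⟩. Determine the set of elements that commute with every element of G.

An element z ∈ Z(G) iff z commutes with every generator.
For example c⁸ is central: (c⁸)·c = c⁹ = c·(c⁸); (c⁸)·d = c⁸d = d·(c⁸).
Whereas c ∉ Z(G) since c·d = cd ≠ c¹⁵d = d·c.
Checking each of the 32 elements this way gives Z(G) = {e, c⁸}, of order 2.

Answer: {e, c⁸}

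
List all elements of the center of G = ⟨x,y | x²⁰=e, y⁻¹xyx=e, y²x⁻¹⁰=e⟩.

An element z ∈ Z(G) iff z commutes with every generator.
For example x¹⁰ is central: (x¹⁰)·x = x¹¹ = x·(x¹⁰); (x¹⁰)·y = y⁻¹ = y·(x¹⁰).
Whereas x ∉ Z(G) since x·y = xy ≠ x⁹y⁻¹ = y·x.
Checking each of the 40 elements this way gives Z(G) = {e, x¹⁰}, of order 2.

Answer: {e, x¹⁰}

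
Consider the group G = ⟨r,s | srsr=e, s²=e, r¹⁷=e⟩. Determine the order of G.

Enumerate words in the generators, reducing via the relations: the distinct elements are
  {e, r, s, rs, r², r³, r⁴, r⁵, r⁶, r⁷, r⁸, r⁹, r²s, r³s, r¹², r¹³, r¹¹, r¹⁰, r¹⁴, r¹⁵, r¹⁶, r⁴s, r⁵s, r⁶s, r⁷s, r⁸s, r⁹s, r¹²s, r¹³s, r¹¹s, r¹⁰s, r¹⁴s, r¹⁵s, r¹⁶s}.
No further products give new elements, so |G| = 34.

Answer: 34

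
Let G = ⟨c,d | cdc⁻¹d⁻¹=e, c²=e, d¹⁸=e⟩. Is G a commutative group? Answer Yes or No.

Each pair of generators commutes: c·d = cd = d·c. Since the generators pairwise commute, every element of G commutes with every other, so G is abelian.

Answer: Yes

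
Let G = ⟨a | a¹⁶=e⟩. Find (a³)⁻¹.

The order of (a³) is 16 (smallest k with (a³)ᵏ = e), so (a³)⁻¹ = (a³)¹⁵ = a¹³.
Check: (a³) · (a¹³) → (a³) · a¹³ = e, giving e as required.

Answer: a¹³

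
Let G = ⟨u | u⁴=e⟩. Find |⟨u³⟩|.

|⟨u³⟩| equals the order of u³. Compute successive powers until reaching e:
  (u³)¹ = u³, (u³)² = u², (u³)³ = u, (u³)⁴ = e.
The smallest positive k with (u³)ᵏ = e is 4, so |⟨u³⟩| = 4.

Answer: 4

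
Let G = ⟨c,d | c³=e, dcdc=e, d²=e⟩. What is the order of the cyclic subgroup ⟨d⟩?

|⟨d⟩| equals the order of d. Compute successive powers until reaching e:
  d¹ = d, d² = e.
The smallest positive k with dᵏ = e is 2, so |⟨d⟩| = 2.

Answer: 2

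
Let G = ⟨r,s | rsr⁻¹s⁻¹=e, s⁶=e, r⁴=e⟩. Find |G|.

Enumerate words in the generators, reducing via the relations: the distinct elements are
  {e, r, s, rs, r², r³, s², s³, s⁴, s⁵, rs², rs³, rs⁴, rs⁵, r²s, r³s, r²s², r²s³, r²s⁴, r²s⁵, r³s², r³s³, r³s⁴, r³s⁵}.
No further products give new elements, so |G| = 24.

Answer: 24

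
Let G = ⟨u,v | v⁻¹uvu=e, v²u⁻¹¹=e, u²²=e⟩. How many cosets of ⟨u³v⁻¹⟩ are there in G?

First find ord(u³v⁻¹) by computing successive powers:
  (u³v⁻¹)¹ = u³v⁻¹, (u³v⁻¹)² = u¹¹, (u³v⁻¹)³ = u³v, (u³v⁻¹)⁴ = e.
So |⟨u³v⁻¹⟩| = ord(u³v⁻¹) = 4. With |G| = 44, by Lagrange [G : ⟨u³v⁻¹⟩] = 44/4 = 11.

Answer: 11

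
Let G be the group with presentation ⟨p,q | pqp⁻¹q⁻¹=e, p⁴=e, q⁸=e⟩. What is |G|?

Enumerate words in the generators, reducing via the relations: the distinct elements are
  {e, p, q, pq, p², p³, q², q³, q⁴, q⁵, q⁶, q⁷, pq², pq³, pq⁴, pq⁵, pq⁶, pq⁷, p²q, p³q, p²q², p²q³, p²q⁴, p²q⁵, p²q⁶, p²q⁷, p³q², p³q³, p³q⁴, p³q⁵, p³q⁶, p³q⁷}.
No further products give new elements, so |G| = 32.

Answer: 32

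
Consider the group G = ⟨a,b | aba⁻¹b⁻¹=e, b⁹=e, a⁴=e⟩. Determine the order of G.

Enumerate words in the generators, reducing via the relations: the distinct elements are
  {a, b, e, ab, a², a³, b², b³, b⁴, b⁵, b⁶, b⁷, b⁸, ab², ab³, ab⁴, ab⁵, ab⁶, ab⁷, ab⁸, a²b, a³b, a²b², a²b³, a²b⁴, a²b⁵, a²b⁶, a²b⁷, a²b⁸, a³b², a³b³, a³b⁴, a³b⁵, a³b⁶, a³b⁷, a³b⁸}.
No further products give new elements, so |G| = 36.

Answer: 36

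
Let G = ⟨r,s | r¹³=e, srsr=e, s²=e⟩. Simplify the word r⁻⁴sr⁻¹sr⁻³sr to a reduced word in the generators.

Multiply left to right, reducing at each step:
  (r⁹) · s = r⁹s
  (r⁹s) · r⁻¹ = r¹⁰s
  (r¹⁰s) · s = r¹⁰
  (r¹⁰) · r⁻³ = r⁷
  (r⁷) · s = r⁷s
  (r⁷s) · r = r⁶s

Answer: r⁶s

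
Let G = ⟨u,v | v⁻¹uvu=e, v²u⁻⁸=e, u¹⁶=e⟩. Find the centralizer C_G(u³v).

⟨u³v⟩ ⊆ C_G(u³v) since powers of u³v commute with u³v; so |C_G(u³v)| ≥ |⟨u³v⟩| = 4.
By orbit–stabilizer, |C_G(u³v)| = |G| / |conj. class of u³v| = 32 / 8 = 4.
The 4 elements commuting with u³v are {e, u⁸, u³v, u³v⁻¹}.

Answer: {e, u⁸, u³v, u³v⁻¹}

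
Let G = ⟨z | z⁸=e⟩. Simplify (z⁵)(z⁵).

Compute (z⁵) · (z⁵) by multiplying left to right and reducing via the relations at each step:
  (z⁵) · z⁵ = z²

Answer: z²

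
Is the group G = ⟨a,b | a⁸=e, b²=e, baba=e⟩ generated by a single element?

Every cyclic group is abelian. But a·b = ab while b·a = a⁷b, so a·b ≠ b·a and G is not abelian. Hence G is not cyclic.

Answer: No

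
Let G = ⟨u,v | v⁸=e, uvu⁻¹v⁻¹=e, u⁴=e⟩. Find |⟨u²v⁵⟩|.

|⟨u²v⁵⟩| equals the order of u²v⁵. Compute successive powers until reaching e:
  (u²v⁵)¹ = u²v⁵, (u²v⁵)² = v², (u²v⁵)³ = u²v⁷, (u²v⁵)⁴ = v⁴, (u²v⁵)⁵ = u²v, (u²v⁵)⁶ = v⁶, (u²v⁵)⁷ = u²v³, (u²v⁵)⁸ = e.
The smallest positive k with (u²v⁵)ᵏ = e is 8, so |⟨u²v⁵⟩| = 8.

Answer: 8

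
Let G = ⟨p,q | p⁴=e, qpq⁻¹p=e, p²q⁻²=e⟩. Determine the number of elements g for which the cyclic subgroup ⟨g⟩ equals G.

⟨g⟩ = G would require ord(g) = |G| = 8, but the maximum element order in G is 4 < 8. So G is not cyclic and no single element generates it: the count is 0.

Answer: 0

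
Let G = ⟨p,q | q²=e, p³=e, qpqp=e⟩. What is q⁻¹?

The order of q is 2 (smallest k with qᵏ = e), so q⁻¹ = q¹ = q.
Check: q · q → q · q = e, giving e as required.

Answer: q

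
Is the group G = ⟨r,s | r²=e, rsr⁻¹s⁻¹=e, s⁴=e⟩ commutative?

Each pair of generators commutes: r·s = rs = s·r. Since the generators pairwise commute, every element of G commutes with every other, so G is abelian.

Answer: Yes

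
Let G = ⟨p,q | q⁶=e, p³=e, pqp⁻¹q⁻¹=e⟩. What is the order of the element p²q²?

Compute successive powers until reaching e:
  (p²q²)¹ = p²q², (p²q²)² = pq⁴, (p²q²)³ = e.
The smallest positive k with (p²q²)ᵏ = e is 3.

Answer: 3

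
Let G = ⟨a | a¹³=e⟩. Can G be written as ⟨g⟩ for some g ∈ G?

|G| = 13. The element a has order 13 (its powers give 13 distinct elements), so ⟨a⟩ = G and G is cyclic.

Answer: Yes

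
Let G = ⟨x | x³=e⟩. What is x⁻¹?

The order of x is 3 (smallest k with xᵏ = e), so x⁻¹ = x² = x².
Check: x · (x²) → x · x² = e, giving e as required.

Answer: x²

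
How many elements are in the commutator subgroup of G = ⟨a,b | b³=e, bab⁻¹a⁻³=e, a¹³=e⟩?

G' = [G, G] is generated by all commutators. The generator-pair commutators are: [a, b] = a¹¹.
The subgroup they normally generate is {e, a, a², a³, a⁴, a⁵, a⁶, a⁷, a⁸, a⁹, a¹⁰, a¹¹, a¹²}, of order 13.
Check: |G/G'| = 39/13 = 3 is the order of the abelianisation.

Answer: 13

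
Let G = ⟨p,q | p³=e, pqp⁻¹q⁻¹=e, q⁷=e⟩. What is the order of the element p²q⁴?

Compute successive powers until reaching e:
  (p²q⁴)¹ = p²q⁴, (p²q⁴)² = pq, (p²q⁴)³ = q⁵, (p²q⁴)⁴ = p²q², (p²q⁴)⁵ = pq⁶, (p²q⁴)⁶ = q³, (p²q⁴)⁷ = p², (p²q⁴)⁸ = pq⁴, (p²q⁴)⁹ = q, (p²q⁴)¹⁰ = p²q⁵, (p²q⁴)¹¹ = pq², (p²q⁴)¹² = q⁶, (p²q⁴)¹³ = p²q³, (p²q⁴)¹⁴ = p, (p²q⁴)¹⁵ = q⁴, (p²q⁴)¹⁶ = p²q, (p²q⁴)¹⁷ = pq⁵, (p²q⁴)¹⁸ = q², (p²q⁴)¹⁹ = p²q⁶, (p²q⁴)²⁰ = pq³, (p²q⁴)²¹ = e.
The smallest positive k with (p²q⁴)ᵏ = e is 21.

Answer: 21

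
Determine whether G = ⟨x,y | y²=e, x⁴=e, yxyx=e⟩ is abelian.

x·y = xy but y·x = x³y, so x·y ≠ y·x and G is not abelian.

Answer: No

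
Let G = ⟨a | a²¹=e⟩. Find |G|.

G is generated by a single element, so G is cyclic. The relator gives a²¹ = e and no smaller power is forced to be e, so the 21 powers {a, e, a², a³, a⁴, a⁵, a⁶, a⁷, a⁸, a⁹, a²⁰, a¹², a¹³, a¹¹, a¹⁰, a¹⁴, a¹⁵, a¹⁶, a¹⁷, a¹⁸, a¹⁹} are distinct. Hence |G| = 21.

Answer: 21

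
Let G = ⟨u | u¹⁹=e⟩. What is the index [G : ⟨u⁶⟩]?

First find ord(u⁶) by computing successive powers:
  (u⁶)¹ = u⁶, (u⁶)² = u¹², (u⁶)³ = u¹⁸, (u⁶)⁴ = u⁵, (u⁶)⁵ = u¹¹, (u⁶)⁶ = u¹⁷, (u⁶)⁷ = u⁴, (u⁶)⁸ = u¹⁰, (u⁶)⁹ = u¹⁶, (u⁶)¹⁰ = u³, (u⁶)¹¹ = u⁹, (u⁶)¹² = u¹⁵, (u⁶)¹³ = u², (u⁶)¹⁴ = u⁸, (u⁶)¹⁵ = u¹⁴, (u⁶)¹⁶ = u, (u⁶)¹⁷ = u⁷, (u⁶)¹⁸ = u¹³, (u⁶)¹⁹ = e.
So |⟨u⁶⟩| = ord(u⁶) = 19. With |G| = 19, by Lagrange [G : ⟨u⁶⟩] = 19/19 = 1.

Answer: 1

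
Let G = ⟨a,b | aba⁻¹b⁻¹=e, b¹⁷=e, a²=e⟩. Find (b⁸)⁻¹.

The order of (b⁸) is 17 (smallest k with (b⁸)ᵏ = e), so (b⁸)⁻¹ = (b⁸)¹⁶ = b⁹.
Check: (b⁸) · (b⁹) → (b⁸) · b⁹ = e, giving e as required.

Answer: b⁹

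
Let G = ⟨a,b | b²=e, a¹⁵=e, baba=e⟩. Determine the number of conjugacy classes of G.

The conjugacy classes (representative and size) are:
  [e] (size 1), [a¹⁴] (size 2), [a²] (size 2), [a³] (size 2), [a⁴] (size 2), [a¹⁰] (size 2), [a⁹] (size 2), [a⁷] (size 2), [a¹³b] (size 15).
Class equation: 1 + 2 + 2 + 2 + 2 + 2 + 2 + 2 + 15 = 30 = |G|. So G has 9 conjugacy classes.

Answer: 9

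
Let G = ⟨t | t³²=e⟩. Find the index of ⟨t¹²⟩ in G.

First find ord(t¹²) by computing successive powers:
  (t¹²)¹ = t¹², (t¹²)² = t²⁴, (t¹²)³ = t⁴, (t¹²)⁴ = t¹⁶, (t¹²)⁵ = t²⁸, (t¹²)⁶ = t⁸, (t¹²)⁷ = t²⁰, (t¹²)⁸ = e.
So |⟨t¹²⟩| = ord(t¹²) = 8. With |G| = 32, by Lagrange [G : ⟨t¹²⟩] = 32/8 = 4.

Answer: 4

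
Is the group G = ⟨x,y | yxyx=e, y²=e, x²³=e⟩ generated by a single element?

Every cyclic group is abelian. But x·y = xy while y·x = x²²y, so x·y ≠ y·x and G is not abelian. Hence G is not cyclic.

Answer: No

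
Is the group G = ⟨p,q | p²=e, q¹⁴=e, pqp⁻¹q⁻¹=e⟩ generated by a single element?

|G| = 28, but the maximum element order in G is 14 < 28. No single element generates all of G, so G is not cyclic.

Answer: No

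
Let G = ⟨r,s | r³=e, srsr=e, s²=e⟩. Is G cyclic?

Every cyclic group is abelian. But r·s = rs while s·r = r²s, so r·s ≠ s·r and G is not abelian. Hence G is not cyclic.

Answer: No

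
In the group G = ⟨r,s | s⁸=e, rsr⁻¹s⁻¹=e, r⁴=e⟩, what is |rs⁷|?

Compute successive powers until reaching e:
  (rs⁷)¹ = rs⁷, (rs⁷)² = r²s⁶, (rs⁷)³ = r³s⁵, (rs⁷)⁴ = s⁴, (rs⁷)⁵ = rs³, (rs⁷)⁶ = r²s², (rs⁷)⁷ = r³s, (rs⁷)⁸ = e.
The smallest positive k with (rs⁷)ᵏ = e is 8.

Answer: 8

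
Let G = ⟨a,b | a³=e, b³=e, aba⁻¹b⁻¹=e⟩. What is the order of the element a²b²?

Compute successive powers until reaching e:
  (a²b²)¹ = a²b², (a²b²)² = ab, (a²b²)³ = e.
The smallest positive k with (a²b²)ᵏ = e is 3.

Answer: 3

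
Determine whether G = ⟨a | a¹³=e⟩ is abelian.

G has a single generator, so G is cyclic and hence abelian.

Answer: Yes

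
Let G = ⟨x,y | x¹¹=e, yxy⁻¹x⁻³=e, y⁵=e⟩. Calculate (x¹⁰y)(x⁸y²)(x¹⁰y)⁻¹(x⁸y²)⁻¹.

[(x¹⁰y), (x⁸y²)] = (x¹⁰y)·(x⁸y²)·(x¹⁰y)⁻¹·(x⁸y²)⁻¹.
  (x¹⁰y) · (x⁸y²) = xy³
  (xy³) · (x⁴y⁴) = x¹⁰y²
  (x¹⁰y²) · (x⁴y³) = x²

Answer: x²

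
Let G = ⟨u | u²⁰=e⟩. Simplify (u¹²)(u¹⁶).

Compute (u¹²) · (u¹⁶) by multiplying left to right and reducing via the relations at each step:
  (u¹²) · u¹⁶ = u⁸

Answer: u⁸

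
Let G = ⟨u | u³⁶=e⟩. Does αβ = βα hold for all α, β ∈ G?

G has a single generator, so G is cyclic and hence abelian.

Answer: Yes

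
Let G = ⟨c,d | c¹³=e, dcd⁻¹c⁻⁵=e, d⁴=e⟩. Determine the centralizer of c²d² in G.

⟨c²d²⟩ ⊆ C_G(c²d²) since powers of c²d² commute with c²d²; so |C_G(c²d²)| ≥ |⟨c²d²⟩| = 2.
By orbit–stabilizer, |C_G(c²d²)| = |G| / |conj. class of c²d²| = 52 / 13 = 4.
The 4 elements commuting with c²d² are {e, c²d², c⁹d, c⁶d³}.

Answer: {e, c²d², c⁹d, c⁶d³}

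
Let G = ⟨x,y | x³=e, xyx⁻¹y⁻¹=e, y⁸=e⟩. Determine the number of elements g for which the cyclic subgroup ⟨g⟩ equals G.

G is cyclic of order 24. An element generates G iff its order is 24, and a cyclic group of order 24 has exactly φ(24) = 8 such elements.

Answer: 8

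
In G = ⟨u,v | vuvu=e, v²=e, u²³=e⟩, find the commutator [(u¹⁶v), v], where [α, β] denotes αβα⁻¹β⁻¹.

[(u¹⁶v), v] = (u¹⁶v)·v·(u¹⁶v)⁻¹·v⁻¹.
  (u¹⁶v) · v = u¹⁶
  (u¹⁶) · (u¹⁶v) = u⁹v
  (u⁹v) · v = u⁹

Answer: u⁹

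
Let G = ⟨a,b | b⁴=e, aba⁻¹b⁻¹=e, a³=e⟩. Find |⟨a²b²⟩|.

|⟨a²b²⟩| equals the order of a²b². Compute successive powers until reaching e:
  (a²b²)¹ = a²b², (a²b²)² = a, (a²b²)³ = b², (a²b²)⁴ = a², (a²b²)⁵ = ab², (a²b²)⁶ = e.
The smallest positive k with (a²b²)ᵏ = e is 6, so |⟨a²b²⟩| = 6.

Answer: 6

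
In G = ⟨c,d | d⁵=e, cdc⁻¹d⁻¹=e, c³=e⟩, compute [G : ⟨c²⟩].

First find ord(c²) by computing successive powers:
  (c²)¹ = c², (c²)² = c, (c²)³ = e.
So |⟨c²⟩| = ord(c²) = 3. With |G| = 15, by Lagrange [G : ⟨c²⟩] = 15/3 = 5.

Answer: 5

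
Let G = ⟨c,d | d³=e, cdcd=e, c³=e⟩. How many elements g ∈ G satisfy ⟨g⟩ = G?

⟨g⟩ = G would require ord(g) = |G| = 12, but the maximum element order in G is 3 < 12. So G is not cyclic and no single element generates it: the count is 0.

Answer: 0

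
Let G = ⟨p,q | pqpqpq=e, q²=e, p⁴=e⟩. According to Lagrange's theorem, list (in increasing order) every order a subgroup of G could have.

|G| = 24 = 2³ · 3. By Lagrange's theorem the order of any subgroup divides 24; the divisors of 24 are 1, 2, 3, 4, 6, 8, 12, 24.

Answer: 1, 2, 3, 4, 6, 8, 12, 24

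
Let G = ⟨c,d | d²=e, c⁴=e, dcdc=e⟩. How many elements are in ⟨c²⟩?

|⟨c²⟩| equals the order of c². Compute successive powers until reaching e:
  (c²)¹ = c², (c²)² = e.
The smallest positive k with (c²)ᵏ = e is 2, so |⟨c²⟩| = 2.

Answer: 2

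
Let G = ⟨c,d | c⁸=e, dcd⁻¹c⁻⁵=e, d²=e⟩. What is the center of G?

An element z ∈ Z(G) iff z commutes with every generator.
For example c² is central: (c²)·c = c³ = c·(c²); (c²)·d = c²d = d·(c²).
Whereas c ∉ Z(G) since c·d = cd ≠ c⁵d = d·c.
Checking each of the 16 elements this way gives Z(G) = {e, c², c⁴, c⁶}, of order 4.

Answer: {e, c², c⁴, c⁶}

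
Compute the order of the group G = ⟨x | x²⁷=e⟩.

G is generated by a single element, so G is cyclic. The relator gives x²⁷ = e and no smaller power is forced to be e, so the 27 powers {e, x, x², x³, x⁴, x⁵, x⁶, x⁷, x⁸, x⁹, x²², x²³, x²¹, x²⁰, x²⁴, x²⁵, x²⁶, x¹², x¹³, x¹¹, x¹⁰, x¹⁴, x¹⁵, x¹⁶, x¹⁷, x¹⁸, x¹⁹} are distinct. Hence |G| = 27.

Answer: 27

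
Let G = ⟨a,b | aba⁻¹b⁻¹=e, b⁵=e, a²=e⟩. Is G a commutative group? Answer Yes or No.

Each pair of generators commutes: a·b = ab = b·a. Since the generators pairwise commute, every element of G commutes with every other, so G is abelian.

Answer: Yes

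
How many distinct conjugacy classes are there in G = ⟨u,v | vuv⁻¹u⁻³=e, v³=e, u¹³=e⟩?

The conjugacy classes (representative and size) are:
  [e] (size 1), [u] (size 3), [u⁵] (size 3), [u¹⁰] (size 3), [u⁸] (size 3), [u¹⁰v] (size 13), [u⁷v²] (size 13).
Class equation: 1 + 3 + 3 + 3 + 3 + 13 + 13 = 39 = |G|. So G has 7 conjugacy classes.

Answer: 7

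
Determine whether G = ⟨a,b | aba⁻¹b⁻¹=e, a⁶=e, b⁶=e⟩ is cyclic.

|G| = 36, but the maximum element order in G is 6 < 36. No single element generates all of G, so G is not cyclic.

Answer: No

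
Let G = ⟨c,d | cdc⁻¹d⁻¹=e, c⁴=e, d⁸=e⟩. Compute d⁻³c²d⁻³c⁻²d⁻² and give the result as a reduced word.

Multiply left to right, reducing at each step:
  (d⁵) · c² = c²d⁵
  (c²d⁵) · d⁻³ = c²d²
  (c²d²) · c⁻² = d²
  (d²) · d⁻² = e

Answer: e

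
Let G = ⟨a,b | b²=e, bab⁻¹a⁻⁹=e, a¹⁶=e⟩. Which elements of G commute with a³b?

⟨a³b⟩ ⊆ C_G(a³b) since powers of a³b commute with a³b; so |C_G(a³b)| ≥ |⟨a³b⟩| = 16.
By orbit–stabilizer, |C_G(a³b)| = |G| / |conj. class of a³b| = 32 / 2 = 16.
The 16 elements commuting with a³b are {e, a², a⁴, a⁶, a⁸, a¹⁰, a¹², a¹⁴, a⁹b, ab, a¹¹b, a³b, a¹³b, a⁵b, a¹⁵b, a⁷b}.

Answer: {e, a², a⁴, a⁶, a⁸, a¹⁰, a¹², a¹⁴, a⁹b, ab, a¹¹b, a³b, a¹³b, a⁵b, a¹⁵b, a⁷b}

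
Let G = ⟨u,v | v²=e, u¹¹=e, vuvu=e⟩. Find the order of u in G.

Compute successive powers until reaching e:
  u¹ = u, u² = u², u³ = u³, u⁴ = u⁴, u⁵ = u⁵, u⁶ = u⁶, u⁷ = u⁷, u⁸ = u⁸, u⁹ = u⁹, u¹⁰ = u¹⁰, u¹¹ = e.
The smallest positive k with uᵏ = e is 11.

Answer: 11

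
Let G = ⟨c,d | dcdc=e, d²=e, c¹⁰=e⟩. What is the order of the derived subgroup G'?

G' = [G, G] is generated by all commutators. The generator-pair commutators are: [c, d] = c².
The subgroup they normally generate is {e, c², c⁴, c⁶, c⁸}, of order 5.
Check: |G/G'| = 20/5 = 4 is the order of the abelianisation.

Answer: 5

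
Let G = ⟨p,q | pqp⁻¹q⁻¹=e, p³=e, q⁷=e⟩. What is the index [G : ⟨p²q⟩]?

First find ord(p²q) by computing successive powers:
  (p²q)¹ = p²q, (p²q)² = pq², (p²q)³ = q³, (p²q)⁴ = p²q⁴, (p²q)⁵ = pq⁵, (p²q)⁶ = q⁶, (p²q)⁷ = p², (p²q)⁸ = pq, (p²q)⁹ = q², (p²q)¹⁰ = p²q³, (p²q)¹¹ = pq⁴, (p²q)¹² = q⁵, (p²q)¹³ = p²q⁶, (p²q)¹⁴ = p, (p²q)¹⁵ = q, (p²q)¹⁶ = p²q², (p²q)¹⁷ = pq³, (p²q)¹⁸ = q⁴, (p²q)¹⁹ = p²q⁵, (p²q)²⁰ = pq⁶, (p²q)²¹ = e.
So |⟨p²q⟩| = ord(p²q) = 21. With |G| = 21, by Lagrange [G : ⟨p²q⟩] = 21/21 = 1.

Answer: 1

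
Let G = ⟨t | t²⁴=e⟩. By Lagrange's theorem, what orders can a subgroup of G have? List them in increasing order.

|G| = 24 = 2³ · 3. By Lagrange's theorem the order of any subgroup divides 24; the divisors of 24 are 1, 2, 3, 4, 6, 8, 12, 24.

Answer: 1, 2, 3, 4, 6, 8, 12, 24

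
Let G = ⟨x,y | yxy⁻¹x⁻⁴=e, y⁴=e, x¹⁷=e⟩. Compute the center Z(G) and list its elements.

An element z ∈ Z(G) iff z commutes with every generator.
For example e is central: e·x = x = x·e; e·y = y = y·e.
Whereas x ∉ Z(G) since x·y = xy ≠ x⁴y = y·x.
Checking each of the 68 elements this way gives Z(G) = {e}, of order 1.

Answer: {e}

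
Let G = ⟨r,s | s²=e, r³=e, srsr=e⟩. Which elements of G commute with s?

⟨s⟩ ⊆ C_G(s) since powers of s commute with s; so |C_G(s)| ≥ |⟨s⟩| = 2.
By orbit–stabilizer, |C_G(s)| = |G| / |conj. class of s| = 6 / 3 = 2.
The 2 elements commuting with s are {e, s}.

Answer: {e, s}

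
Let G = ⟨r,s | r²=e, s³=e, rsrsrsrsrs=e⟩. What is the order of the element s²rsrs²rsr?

Compute successive powers until reaching e:
  (s²rsrs²rsr)¹ = s²rsrs²rsr, (s²rsrs²rsr)² = rs²rs, (s²rsrs²rsr)³ = s²rsr, (s²rsrs²rsr)⁴ = rs²rsrs²rs, (s²rsrs²rsr)⁵ = e.
The smallest positive k with (s²rsrs²rsr)ᵏ = e is 5.

Answer: 5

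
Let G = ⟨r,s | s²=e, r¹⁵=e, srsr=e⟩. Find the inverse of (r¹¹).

The order of (r¹¹) is 15 (smallest k with (r¹¹)ᵏ = e), so (r¹¹)⁻¹ = (r¹¹)¹⁴ = r⁴.
Check: (r¹¹) · (r⁴) → (r¹¹) · r⁴ = e, giving e as required.

Answer: r⁴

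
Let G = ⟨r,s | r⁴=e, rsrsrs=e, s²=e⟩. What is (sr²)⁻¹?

The order of (sr²) is 4 (smallest k with (sr²)ᵏ = e), so (sr²)⁻¹ = (sr²)³ = r²s.
Check: (sr²) · (r²s) → (sr²) · r² = s;   s · s = e, giving e as required.

Answer: r²s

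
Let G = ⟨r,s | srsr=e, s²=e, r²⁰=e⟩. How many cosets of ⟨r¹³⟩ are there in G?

First find ord(r¹³) by computing successive powers:
  (r¹³)¹ = r¹³, (r¹³)² = r⁶, (r¹³)³ = r¹⁹, (r¹³)⁴ = r¹², (r¹³)⁵ = r⁵, (r¹³)⁶ = r¹⁸, (r¹³)⁷ = r¹¹, (r¹³)⁸ = r⁴, (r¹³)⁹ = r¹⁷, (r¹³)¹⁰ = r¹⁰, (r¹³)¹¹ = r³, (r¹³)¹² = r¹⁶, (r¹³)¹³ = r⁹, (r¹³)¹⁴ = r², (r¹³)¹⁵ = r¹⁵, (r¹³)¹⁶ = r⁸, (r¹³)¹⁷ = r, (r¹³)¹⁸ = r¹⁴, (r¹³)¹⁹ = r⁷, (r¹³)²⁰ = e.
So |⟨r¹³⟩| = ord(r¹³) = 20. With |G| = 40, by Lagrange [G : ⟨r¹³⟩] = 40/20 = 2.

Answer: 2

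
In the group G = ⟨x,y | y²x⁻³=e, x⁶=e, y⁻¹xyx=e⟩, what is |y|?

Compute successive powers until reaching e:
  y¹ = y, y² = x³, y³ = y⁻¹, y⁴ = e.
The smallest positive k with yᵏ = e is 4.

Answer: 4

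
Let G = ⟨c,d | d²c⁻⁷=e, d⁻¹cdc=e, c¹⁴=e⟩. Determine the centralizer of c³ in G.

⟨c³⟩ ⊆ C_G(c³) since powers of c³ commute with c³; so |C_G(c³)| ≥ |⟨c³⟩| = 14.
By orbit–stabilizer, |C_G(c³)| = |G| / |conj. class of c³| = 28 / 2 = 14.
The 14 elements commuting with c³ are {e, c, c², c³, c⁴, c⁵, c⁶, c⁷, c⁸, c⁹, c¹⁰, c¹¹, c¹², c¹³}.

Answer: {e, c, c², c³, c⁴, c⁵, c⁶, c⁷, c⁸, c⁹, c¹⁰, c¹¹, c¹², c¹³}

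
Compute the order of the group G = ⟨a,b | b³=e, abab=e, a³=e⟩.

Enumerate words in the generators, reducing via the relations: the distinct elements are
  {a, b, e, ab, a², b², ab², a²b, ba², b²a, ab²a, a²b²}.
No further products give new elements, so |G| = 12.

Answer: 12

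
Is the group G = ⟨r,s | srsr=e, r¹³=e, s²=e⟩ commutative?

r·s = rs but s·r = r¹²s, so r·s ≠ s·r and G is not abelian.

Answer: No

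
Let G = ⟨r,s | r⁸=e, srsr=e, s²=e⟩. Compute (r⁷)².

Compute successive powers of (r⁷), reducing at each step:
  (r⁷)²: (r⁷) · r⁷ = r⁶

Answer: r⁶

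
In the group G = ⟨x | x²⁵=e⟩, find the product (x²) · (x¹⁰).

Compute (x²) · (x¹⁰) by multiplying left to right and reducing via the relations at each step:
  (x²) · x¹⁰ = x¹²

Answer: x¹²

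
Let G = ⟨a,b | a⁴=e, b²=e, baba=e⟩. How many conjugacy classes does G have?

The conjugacy classes (representative and size) are:
  [e] (size 1), [a] (size 2), [a²] (size 1), [a²b] (size 2), [a³b] (size 2).
Class equation: 1 + 2 + 1 + 2 + 2 = 8 = |G|. So G has 5 conjugacy classes.

Answer: 5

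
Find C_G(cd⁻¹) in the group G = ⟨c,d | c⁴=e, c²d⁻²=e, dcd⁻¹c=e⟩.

⟨cd⁻¹⟩ ⊆ C_G(cd⁻¹) since powers of cd⁻¹ commute with cd⁻¹; so |C_G(cd⁻¹)| ≥ |⟨cd⁻¹⟩| = 4.
By orbit–stabilizer, |C_G(cd⁻¹)| = |G| / |conj. class of cd⁻¹| = 8 / 2 = 4.
The 4 elements commuting with cd⁻¹ are {e, c², cd⁻¹, cd}.

Answer: {e, c², cd⁻¹, cd}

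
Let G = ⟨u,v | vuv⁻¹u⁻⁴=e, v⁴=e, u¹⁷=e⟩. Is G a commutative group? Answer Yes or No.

u·v = uv but v·u = u⁴v, so u·v ≠ v·u and G is not abelian.

Answer: No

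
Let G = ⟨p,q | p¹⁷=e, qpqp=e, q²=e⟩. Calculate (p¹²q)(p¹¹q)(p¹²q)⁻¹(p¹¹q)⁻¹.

[(p¹²q), (p¹¹q)] = (p¹²q)·(p¹¹q)·(p¹²q)⁻¹·(p¹¹q)⁻¹.
  (p¹²q) · (p¹¹q) = p
  p · (p¹²q) = p¹³q
  (p¹³q) · (p¹¹q) = p²

Answer: p²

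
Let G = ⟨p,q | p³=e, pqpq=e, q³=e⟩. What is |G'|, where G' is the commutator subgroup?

G' = [G, G] is generated by all commutators. The generator-pair commutators are: [p, q] = pq²p.
The subgroup they normally generate is {e, pq, p²q², pq²p}, of order 4.
Check: |G/G'| = 12/4 = 3 is the order of the abelianisation.

Answer: 4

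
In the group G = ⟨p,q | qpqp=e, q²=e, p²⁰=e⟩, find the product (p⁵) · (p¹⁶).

Compute (p⁵) · (p¹⁶) by multiplying left to right and reducing via the relations at each step:
  (p⁵) · p¹⁶ = p

Answer: p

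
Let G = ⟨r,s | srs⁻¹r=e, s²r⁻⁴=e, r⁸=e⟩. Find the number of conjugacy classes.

The conjugacy classes (representative and size) are:
  [e] (size 1), [r⁷] (size 2), [r²] (size 2), [r⁵] (size 2), [r⁴] (size 1), [r²s⁻¹] (size 4), [r³s] (size 4).
Class equation: 1 + 2 + 2 + 2 + 1 + 4 + 4 = 16 = |G|. So G has 7 conjugacy classes.

Answer: 7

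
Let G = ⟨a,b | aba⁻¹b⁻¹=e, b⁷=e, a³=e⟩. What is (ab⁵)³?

Compute successive powers of (ab⁵), reducing at each step:
  (ab⁵)²: (ab⁵) · a = a²b⁵;   (a²b⁵) · b⁵ = a²b³
  (ab⁵)³: (a²b³) · a = b³;   (b³) · b⁵ = b

Answer: b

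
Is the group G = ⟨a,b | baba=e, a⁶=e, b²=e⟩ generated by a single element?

Every cyclic group is abelian. But a·b = ab while b·a = a⁵b, so a·b ≠ b·a and G is not abelian. Hence G is not cyclic.

Answer: No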